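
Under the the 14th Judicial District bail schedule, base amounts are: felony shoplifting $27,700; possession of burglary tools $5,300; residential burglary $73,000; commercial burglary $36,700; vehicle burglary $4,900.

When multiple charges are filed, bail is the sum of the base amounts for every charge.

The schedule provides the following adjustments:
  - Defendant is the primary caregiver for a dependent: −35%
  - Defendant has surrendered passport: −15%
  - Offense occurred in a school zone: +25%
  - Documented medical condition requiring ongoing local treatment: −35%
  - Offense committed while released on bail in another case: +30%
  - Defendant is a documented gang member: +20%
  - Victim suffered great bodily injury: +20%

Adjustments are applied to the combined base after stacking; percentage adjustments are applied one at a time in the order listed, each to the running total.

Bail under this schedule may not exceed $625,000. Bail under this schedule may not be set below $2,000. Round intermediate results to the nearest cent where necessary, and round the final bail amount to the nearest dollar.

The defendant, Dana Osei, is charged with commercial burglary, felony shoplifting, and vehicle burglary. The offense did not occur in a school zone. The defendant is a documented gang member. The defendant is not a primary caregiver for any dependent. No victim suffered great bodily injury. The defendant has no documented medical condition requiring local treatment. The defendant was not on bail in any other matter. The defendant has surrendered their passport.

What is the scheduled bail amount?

Base amounts from the schedule: commercial burglary $36,700; felony shoplifting $27,700; vehicle burglary $4,900.
Stacking rule: sum of all bases. $36,700 + $27,700 + $4,900 = $69,300.
Defendant has surrendered passport (−15%): $69,300 × 0.85 = $58,905.
Defendant is a documented gang member (+20%): $58,905 × 1.2 = $70,686.
$70,686 is within the $625,000 maximum.
$70,686 is at or above the $2,000 minimum.

$70,686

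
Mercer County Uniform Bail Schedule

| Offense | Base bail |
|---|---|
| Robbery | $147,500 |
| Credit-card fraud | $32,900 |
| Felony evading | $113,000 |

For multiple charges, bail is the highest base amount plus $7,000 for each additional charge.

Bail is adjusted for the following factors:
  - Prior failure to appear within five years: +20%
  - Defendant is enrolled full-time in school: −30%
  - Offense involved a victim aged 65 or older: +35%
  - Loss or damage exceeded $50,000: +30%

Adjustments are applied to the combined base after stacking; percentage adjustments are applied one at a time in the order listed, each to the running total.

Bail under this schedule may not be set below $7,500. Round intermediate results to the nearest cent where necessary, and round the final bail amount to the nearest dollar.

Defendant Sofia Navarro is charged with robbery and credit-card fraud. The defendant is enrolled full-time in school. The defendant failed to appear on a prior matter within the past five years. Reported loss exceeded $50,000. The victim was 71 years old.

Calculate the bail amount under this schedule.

$227,764

Base amounts from the schedule: robbery $147,500; credit-card fraud $32,900.
Stacking rule: highest base plus $7,000 per additional charge. Highest is robbery at $147,500; 1 additional charge → +$7,000. Combined base = $154,500.
Prior failure to appear within five years (+20%): $154,500 × 1.2 = $185,400.
Defendant is enrolled full-time in school (−30%): $185,400 × 0.7 = $129,780.
Offense involved a victim aged 65 or older (+35%): $129,780 × 1.35 = $175,203.
Loss or damage exceeded $50,000 (+30%): $175,203 × 1.3 = $227,763.90.
$227,763.90 is at or above the $7,500 minimum.
Rounded to the nearest dollar: $227,764.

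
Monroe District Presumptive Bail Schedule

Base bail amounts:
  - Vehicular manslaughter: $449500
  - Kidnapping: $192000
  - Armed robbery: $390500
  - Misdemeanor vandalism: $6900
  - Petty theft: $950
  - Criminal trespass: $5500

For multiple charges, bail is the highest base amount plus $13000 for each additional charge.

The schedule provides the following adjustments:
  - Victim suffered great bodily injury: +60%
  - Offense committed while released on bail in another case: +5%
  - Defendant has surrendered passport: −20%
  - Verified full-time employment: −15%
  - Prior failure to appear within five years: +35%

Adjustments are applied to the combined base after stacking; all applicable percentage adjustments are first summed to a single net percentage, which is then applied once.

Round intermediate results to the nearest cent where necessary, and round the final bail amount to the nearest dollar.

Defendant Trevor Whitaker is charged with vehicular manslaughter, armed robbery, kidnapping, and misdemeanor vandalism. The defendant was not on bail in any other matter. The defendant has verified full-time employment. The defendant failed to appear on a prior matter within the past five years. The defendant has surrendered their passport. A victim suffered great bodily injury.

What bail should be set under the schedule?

Base amounts from the schedule: vehicular manslaughter $449500; armed robbery $390500; kidnapping $192000; misdemeanor vandalism $6900.
Stacking rule: highest base plus $13000 per additional charge. Highest is vehicular manslaughter at $449500; 3 additional charges → +$39000. Combined base = $488500.
Net percentage adjustment: +60% −20% −15% +35% = +60%. $488500 × 1.6 = $781600.

$781600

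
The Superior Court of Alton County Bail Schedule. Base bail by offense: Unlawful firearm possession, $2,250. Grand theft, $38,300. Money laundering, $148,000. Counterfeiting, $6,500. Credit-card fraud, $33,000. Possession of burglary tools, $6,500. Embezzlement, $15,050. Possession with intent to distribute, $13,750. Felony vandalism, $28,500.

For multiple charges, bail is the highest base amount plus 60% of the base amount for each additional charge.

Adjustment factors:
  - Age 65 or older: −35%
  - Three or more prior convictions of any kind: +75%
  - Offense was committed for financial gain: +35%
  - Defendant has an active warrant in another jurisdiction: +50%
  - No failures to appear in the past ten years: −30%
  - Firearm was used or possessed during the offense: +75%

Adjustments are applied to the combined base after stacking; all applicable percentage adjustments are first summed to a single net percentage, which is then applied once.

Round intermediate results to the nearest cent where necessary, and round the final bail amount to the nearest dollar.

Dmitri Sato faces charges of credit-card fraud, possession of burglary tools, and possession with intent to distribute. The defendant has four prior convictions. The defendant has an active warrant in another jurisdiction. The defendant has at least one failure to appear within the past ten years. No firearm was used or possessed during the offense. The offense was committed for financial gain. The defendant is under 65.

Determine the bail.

$117,390

Base amounts from the schedule: credit-card fraud $33,000; possession of burglary tools $6,500; possession with intent to distribute $13,750.
Stacking rule: highest base plus 60% of each additional charge. Highest is credit-card fraud at $33,000. Additional: $6,500 × 60% = $3,900; $13,750 × 60% = $8,250. Combined base = $33,000 + $12,150 = $45,150.
Net percentage adjustment: +75% +35% +50% = +160%. $45,150 × 2.6 = $117,390.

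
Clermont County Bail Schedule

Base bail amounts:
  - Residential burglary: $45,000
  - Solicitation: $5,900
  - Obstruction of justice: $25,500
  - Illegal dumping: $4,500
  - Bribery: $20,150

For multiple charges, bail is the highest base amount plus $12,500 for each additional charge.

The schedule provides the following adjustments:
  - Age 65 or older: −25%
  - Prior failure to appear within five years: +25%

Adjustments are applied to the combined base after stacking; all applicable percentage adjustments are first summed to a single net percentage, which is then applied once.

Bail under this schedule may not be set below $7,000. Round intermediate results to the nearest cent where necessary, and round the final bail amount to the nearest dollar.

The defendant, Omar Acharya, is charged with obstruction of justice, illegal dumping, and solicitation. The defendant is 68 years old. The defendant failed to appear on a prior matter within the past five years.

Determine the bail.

$50,500

Base amounts from the schedule: obstruction of justice $25,500; illegal dumping $4,500; solicitation $5,900.
Stacking rule: highest base plus $12,500 per additional charge. Highest is obstruction of justice at $25,500; 2 additional charges → +$25,000. Combined base = $50,500.
Net percentage adjustment: −25% +25% = +0%. $50,500 × 1 = $50,500.
$50,500 is at or above the $7,000 minimum.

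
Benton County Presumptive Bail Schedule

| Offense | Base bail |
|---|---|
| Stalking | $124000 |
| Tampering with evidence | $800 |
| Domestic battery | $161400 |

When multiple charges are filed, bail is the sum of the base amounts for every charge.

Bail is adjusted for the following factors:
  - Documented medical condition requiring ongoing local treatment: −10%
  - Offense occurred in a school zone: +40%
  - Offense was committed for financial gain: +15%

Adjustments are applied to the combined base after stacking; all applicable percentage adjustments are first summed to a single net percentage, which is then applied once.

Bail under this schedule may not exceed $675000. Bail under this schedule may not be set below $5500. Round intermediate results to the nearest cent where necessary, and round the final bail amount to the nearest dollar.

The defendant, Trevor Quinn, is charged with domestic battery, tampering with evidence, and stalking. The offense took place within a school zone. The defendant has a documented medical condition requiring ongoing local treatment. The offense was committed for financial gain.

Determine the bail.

Base amounts from the schedule: domestic battery $161400; tampering with evidence $800; stalking $124000.
Stacking rule: sum of all bases. $161400 + $800 + $124000 = $286200.
Net percentage adjustment: −10% +40% +15% = +45%. $286200 × 1.45 = $414990.
$414990 is within the $675000 maximum.
$414990 is at or above the $5500 minimum.

$414990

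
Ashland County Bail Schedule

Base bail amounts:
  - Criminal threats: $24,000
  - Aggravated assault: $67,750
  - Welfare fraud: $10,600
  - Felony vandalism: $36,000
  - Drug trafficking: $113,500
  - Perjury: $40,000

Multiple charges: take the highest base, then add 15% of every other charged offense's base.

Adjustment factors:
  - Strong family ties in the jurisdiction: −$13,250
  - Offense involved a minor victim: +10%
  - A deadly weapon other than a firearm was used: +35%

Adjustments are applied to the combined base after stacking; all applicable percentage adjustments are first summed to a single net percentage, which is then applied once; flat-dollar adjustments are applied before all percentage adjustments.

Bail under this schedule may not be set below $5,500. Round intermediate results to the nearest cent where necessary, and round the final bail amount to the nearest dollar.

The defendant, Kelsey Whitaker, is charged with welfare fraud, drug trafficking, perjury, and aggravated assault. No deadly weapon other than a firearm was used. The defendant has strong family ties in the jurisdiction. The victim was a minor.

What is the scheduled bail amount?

$129,803

Base amounts from the schedule: welfare fraud $10,600; drug trafficking $113,500; perjury $40,000; aggravated assault $67,750.
Stacking rule: highest base plus 15% of each additional charge. Highest is drug trafficking at $113,500. Additional: $10,600 × 15% = $1,590; $40,000 × 15% = $6,000; $67,750 × 15% = $10,162.50. Combined base = $113,500 + $17,752.50 = $131,252.50.
Strong family ties in the jurisdiction (−$13,250 flat): $131,252.50 − $13,250 = $118,002.50.
Offense involved a minor victim (+10%): $118,002.50 × 1.1 = $129,802.75.
$129,802.75 is at or above the $5,500 minimum.
Rounded to the nearest dollar: $129,803.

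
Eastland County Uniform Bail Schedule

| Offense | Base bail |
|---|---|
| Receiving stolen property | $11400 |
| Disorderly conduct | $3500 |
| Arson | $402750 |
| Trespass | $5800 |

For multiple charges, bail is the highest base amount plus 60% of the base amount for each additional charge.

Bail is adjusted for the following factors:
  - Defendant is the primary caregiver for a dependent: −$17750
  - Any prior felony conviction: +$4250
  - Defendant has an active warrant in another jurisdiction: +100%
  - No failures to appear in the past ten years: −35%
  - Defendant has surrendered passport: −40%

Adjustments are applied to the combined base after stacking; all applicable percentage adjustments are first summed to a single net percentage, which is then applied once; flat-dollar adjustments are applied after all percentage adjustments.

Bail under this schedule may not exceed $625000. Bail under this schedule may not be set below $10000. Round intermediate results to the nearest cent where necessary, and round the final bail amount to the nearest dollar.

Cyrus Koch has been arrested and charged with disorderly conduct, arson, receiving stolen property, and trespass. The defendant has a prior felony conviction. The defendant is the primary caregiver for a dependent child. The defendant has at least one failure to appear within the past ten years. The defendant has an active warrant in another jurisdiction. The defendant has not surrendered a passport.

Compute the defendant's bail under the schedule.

Base amounts from the schedule: disorderly conduct $3500; arson $402750; receiving stolen property $11400; trespass $5800.
Stacking rule: highest base plus 60% of each additional charge. Highest is arson at $402750. Additional: $3500 × 60% = $2100; $11400 × 60% = $6840; $5800 × 60% = $3480. Combined base = $402750 + $12420 = $415170.
Defendant has an active warrant in another jurisdiction (+100%): $415170 × 2 = $830340.
Defendant is the primary caregiver for a dependent (−$17750 flat): $830340 − $17750 = $812590.
Any prior felony conviction (+$4250 flat): $812590 + $4250 = $816840.
Result $816840 exceeds the maximum of $625000; bail is capped at $625000.
$625000 is at or above the $10000 minimum.

$625000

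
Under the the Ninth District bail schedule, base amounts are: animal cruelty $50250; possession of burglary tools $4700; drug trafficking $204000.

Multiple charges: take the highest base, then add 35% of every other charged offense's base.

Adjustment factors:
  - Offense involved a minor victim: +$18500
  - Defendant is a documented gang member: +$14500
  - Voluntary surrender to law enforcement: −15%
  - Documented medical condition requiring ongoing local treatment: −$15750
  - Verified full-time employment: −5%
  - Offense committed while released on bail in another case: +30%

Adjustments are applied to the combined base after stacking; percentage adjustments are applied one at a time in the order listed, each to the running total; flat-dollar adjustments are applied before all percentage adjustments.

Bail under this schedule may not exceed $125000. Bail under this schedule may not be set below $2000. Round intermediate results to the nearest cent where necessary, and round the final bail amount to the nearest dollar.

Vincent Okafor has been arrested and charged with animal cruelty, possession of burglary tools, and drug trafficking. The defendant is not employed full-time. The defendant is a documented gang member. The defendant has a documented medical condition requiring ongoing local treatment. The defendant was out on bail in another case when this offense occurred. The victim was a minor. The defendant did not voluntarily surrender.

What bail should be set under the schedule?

Base amounts from the schedule: animal cruelty $50250; possession of burglary tools $4700; drug trafficking $204000.
Stacking rule: highest base plus 35% of each additional charge. Highest is drug trafficking at $204000. Additional: $50250 × 35% = $17587.50; $4700 × 35% = $1645. Combined base = $204000 + $19232.50 = $223232.50.
Offense involved a minor victim (+$18500 flat): $223232.50 + $18500 = $241732.50.
Defendant is a documented gang member (+$14500 flat): $241732.50 + $14500 = $256232.50.
Documented medical condition requiring ongoing local treatment (−$15750 flat): $256232.50 − $15750 = $240482.50.
Offense committed while released on bail in another case (+30%): $240482.50 × 1.3 = $312627.25.
Result $312627.25 exceeds the maximum of $125000; bail is capped at $125000.
$125000 is at or above the $2000 minimum.

$125000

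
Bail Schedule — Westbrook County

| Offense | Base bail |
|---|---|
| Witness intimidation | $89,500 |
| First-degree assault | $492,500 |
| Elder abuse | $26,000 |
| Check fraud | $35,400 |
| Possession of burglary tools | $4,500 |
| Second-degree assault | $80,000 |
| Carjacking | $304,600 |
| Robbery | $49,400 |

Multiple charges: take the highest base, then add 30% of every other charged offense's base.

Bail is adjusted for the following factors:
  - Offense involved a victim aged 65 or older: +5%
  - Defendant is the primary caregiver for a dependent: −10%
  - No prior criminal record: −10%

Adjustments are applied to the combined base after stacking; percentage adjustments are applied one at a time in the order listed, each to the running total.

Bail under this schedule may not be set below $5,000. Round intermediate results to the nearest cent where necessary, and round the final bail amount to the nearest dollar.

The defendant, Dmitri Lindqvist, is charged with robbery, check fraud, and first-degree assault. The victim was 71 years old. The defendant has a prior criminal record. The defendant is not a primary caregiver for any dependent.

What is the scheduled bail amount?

$543,837

Base amounts from the schedule: robbery $49,400; check fraud $35,400; first-degree assault $492,500.
Stacking rule: highest base plus 30% of each additional charge. Highest is first-degree assault at $492,500. Additional: $49,400 × 30% = $14,820; $35,400 × 30% = $10,620. Combined base = $492,500 + $25,440 = $517,940.
Offense involved a victim aged 65 or older (+5%): $517,940 × 1.05 = $543,837.
$543,837 is at or above the $5,000 minimum.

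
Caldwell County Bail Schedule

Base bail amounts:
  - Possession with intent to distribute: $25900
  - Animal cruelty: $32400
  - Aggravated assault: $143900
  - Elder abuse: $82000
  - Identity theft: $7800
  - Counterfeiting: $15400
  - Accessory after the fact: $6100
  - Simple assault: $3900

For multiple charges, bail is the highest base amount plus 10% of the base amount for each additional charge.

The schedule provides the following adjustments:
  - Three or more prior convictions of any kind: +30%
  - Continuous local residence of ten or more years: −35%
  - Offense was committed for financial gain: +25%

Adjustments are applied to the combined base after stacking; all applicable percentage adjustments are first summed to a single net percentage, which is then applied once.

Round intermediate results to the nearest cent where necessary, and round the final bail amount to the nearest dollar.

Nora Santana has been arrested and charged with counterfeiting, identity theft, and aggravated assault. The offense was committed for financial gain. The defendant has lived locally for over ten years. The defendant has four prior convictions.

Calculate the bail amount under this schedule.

Base amounts from the schedule: counterfeiting $15400; identity theft $7800; aggravated assault $143900.
Stacking rule: highest base plus 10% of each additional charge. Highest is aggravated assault at $143900. Additional: $15400 × 10% = $1540; $7800 × 10% = $780. Combined base = $143900 + $2320 = $146220.
Net percentage adjustment: +30% −35% +25% = +20%. $146220 × 1.2 = $175464.

$175464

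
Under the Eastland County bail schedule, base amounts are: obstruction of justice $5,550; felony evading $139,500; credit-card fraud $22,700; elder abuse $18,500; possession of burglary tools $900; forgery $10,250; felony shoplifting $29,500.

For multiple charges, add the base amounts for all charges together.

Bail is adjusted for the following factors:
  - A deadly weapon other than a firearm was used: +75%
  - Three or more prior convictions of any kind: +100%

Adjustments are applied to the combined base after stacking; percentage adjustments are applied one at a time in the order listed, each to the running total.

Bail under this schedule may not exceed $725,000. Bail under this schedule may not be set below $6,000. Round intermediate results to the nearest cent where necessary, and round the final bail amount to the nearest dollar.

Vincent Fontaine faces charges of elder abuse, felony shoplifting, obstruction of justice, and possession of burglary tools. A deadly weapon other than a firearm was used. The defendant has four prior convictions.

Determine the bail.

$190,575

Base amounts from the schedule: elder abuse $18,500; felony shoplifting $29,500; obstruction of justice $5,550; possession of burglary tools $900.
Stacking rule: sum of all bases. $18,500 + $29,500 + $5,550 + $900 = $54,450.
A deadly weapon other than a firearm was used (+75%): $54,450 × 1.75 = $95,287.50.
Three or more prior convictions of any kind (+100%): $95,287.50 × 2 = $190,575.
$190,575 is within the $725,000 maximum.
$190,575 is at or above the $6,000 minimum.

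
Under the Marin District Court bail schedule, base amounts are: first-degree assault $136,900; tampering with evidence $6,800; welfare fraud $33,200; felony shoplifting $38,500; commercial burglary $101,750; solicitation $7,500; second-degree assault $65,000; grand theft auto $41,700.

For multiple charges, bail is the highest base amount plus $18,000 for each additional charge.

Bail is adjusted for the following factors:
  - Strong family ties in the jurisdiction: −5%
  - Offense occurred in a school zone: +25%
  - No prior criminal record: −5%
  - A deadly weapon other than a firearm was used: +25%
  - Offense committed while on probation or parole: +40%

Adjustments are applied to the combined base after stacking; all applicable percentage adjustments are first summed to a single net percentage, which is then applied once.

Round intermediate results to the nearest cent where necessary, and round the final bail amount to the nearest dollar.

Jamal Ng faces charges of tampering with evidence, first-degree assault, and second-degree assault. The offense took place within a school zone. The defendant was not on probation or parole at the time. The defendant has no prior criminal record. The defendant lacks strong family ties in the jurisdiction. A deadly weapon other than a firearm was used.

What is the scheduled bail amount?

$250,705

Base amounts from the schedule: tampering with evidence $6,800; first-degree assault $136,900; second-degree assault $65,000.
Stacking rule: highest base plus $18,000 per additional charge. Highest is first-degree assault at $136,900; 2 additional charges → +$36,000. Combined base = $172,900.
Net percentage adjustment: +25% −5% +25% = +45%. $172,900 × 1.45 = $250,705.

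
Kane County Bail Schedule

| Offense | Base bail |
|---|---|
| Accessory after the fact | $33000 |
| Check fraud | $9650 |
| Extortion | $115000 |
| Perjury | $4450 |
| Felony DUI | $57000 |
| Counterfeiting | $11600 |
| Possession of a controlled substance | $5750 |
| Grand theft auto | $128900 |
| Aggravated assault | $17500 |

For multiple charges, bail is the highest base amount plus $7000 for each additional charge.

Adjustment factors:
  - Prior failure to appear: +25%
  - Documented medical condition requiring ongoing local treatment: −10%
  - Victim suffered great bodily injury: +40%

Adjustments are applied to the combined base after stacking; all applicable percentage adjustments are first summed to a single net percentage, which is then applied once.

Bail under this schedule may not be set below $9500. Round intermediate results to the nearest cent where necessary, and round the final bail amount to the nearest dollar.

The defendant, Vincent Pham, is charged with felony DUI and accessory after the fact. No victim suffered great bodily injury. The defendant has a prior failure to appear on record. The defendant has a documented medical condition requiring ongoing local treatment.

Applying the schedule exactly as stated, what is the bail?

Base amounts from the schedule: felony DUI $57000; accessory after the fact $33000.
Stacking rule: highest base plus $7000 per additional charge. Highest is felony DUI at $57000; 1 additional charge → +$7000. Combined base = $64000.
Net percentage adjustment: +25% −10% = +15%. $64000 × 1.15 = $73600.
$73600 is at or above the $9500 minimum.

$73600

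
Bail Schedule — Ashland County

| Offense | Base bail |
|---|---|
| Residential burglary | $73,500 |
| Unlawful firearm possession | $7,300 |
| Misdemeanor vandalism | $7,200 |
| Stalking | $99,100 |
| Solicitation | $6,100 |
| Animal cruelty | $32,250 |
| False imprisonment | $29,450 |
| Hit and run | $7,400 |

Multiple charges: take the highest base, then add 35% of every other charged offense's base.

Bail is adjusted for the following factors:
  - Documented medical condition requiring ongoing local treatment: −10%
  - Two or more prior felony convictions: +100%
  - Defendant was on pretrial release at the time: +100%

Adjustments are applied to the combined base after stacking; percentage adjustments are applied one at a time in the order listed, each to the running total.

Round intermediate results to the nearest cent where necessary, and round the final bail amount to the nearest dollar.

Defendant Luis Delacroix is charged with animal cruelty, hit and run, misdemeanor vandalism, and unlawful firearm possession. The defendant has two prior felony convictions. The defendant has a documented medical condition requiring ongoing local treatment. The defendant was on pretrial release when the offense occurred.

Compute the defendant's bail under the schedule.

$143,694

Base amounts from the schedule: animal cruelty $32,250; hit and run $7,400; misdemeanor vandalism $7,200; unlawful firearm possession $7,300.
Stacking rule: highest base plus 35% of each additional charge. Highest is animal cruelty at $32,250. Additional: $7,400 × 35% = $2,590; $7,200 × 35% = $2,520; $7,300 × 35% = $2,555. Combined base = $32,250 + $7,665 = $39,915.
Documented medical condition requiring ongoing local treatment (−10%): $39,915 × 0.9 = $35,923.50.
Two or more prior felony convictions (+100%): $35,923.50 × 2 = $71,847.
Defendant was on pretrial release at the time (+100%): $71,847 × 2 = $143,694.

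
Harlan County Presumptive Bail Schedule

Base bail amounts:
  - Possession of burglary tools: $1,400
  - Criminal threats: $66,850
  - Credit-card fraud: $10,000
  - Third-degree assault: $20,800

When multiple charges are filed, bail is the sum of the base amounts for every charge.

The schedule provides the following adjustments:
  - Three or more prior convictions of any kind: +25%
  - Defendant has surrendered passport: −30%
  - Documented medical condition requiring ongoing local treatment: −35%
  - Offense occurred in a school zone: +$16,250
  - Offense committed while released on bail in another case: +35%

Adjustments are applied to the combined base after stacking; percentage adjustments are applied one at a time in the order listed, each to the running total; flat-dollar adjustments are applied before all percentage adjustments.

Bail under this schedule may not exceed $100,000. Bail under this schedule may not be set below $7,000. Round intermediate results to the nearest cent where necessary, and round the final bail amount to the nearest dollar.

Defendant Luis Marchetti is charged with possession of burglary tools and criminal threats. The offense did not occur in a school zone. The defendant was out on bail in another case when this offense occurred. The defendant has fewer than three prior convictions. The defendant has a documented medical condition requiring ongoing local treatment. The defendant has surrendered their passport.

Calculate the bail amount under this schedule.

Base amounts from the schedule: possession of burglary tools $1,400; criminal threats $66,850.
Stacking rule: sum of all bases. $1,400 + $66,850 = $68,250.
Defendant has surrendered passport (−30%): $68,250 × 0.7 = $47,775.
Documented medical condition requiring ongoing local treatment (−35%): $47,775 × 0.65 = $31,053.75.
Offense committed while released on bail in another case (+35%): $31,053.75 × 1.35 = $41,922.56.
$41,922.56 is within the $100,000 maximum.
$41,922.56 is at or above the $7,000 minimum.
Rounded to the nearest dollar: $41,923.

$41,923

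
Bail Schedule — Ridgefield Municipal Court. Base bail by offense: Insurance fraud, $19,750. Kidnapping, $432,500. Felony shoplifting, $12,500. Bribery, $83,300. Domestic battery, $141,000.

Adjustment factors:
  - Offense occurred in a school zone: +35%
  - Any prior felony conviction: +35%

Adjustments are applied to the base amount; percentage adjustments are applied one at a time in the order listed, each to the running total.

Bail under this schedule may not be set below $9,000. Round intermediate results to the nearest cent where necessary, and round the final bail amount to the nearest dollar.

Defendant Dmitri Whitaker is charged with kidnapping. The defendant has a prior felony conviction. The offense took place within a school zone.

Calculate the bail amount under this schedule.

Base amounts from the schedule: kidnapping $432,500.
Single charge. Combined base = $432,500.
Offense occurred in a school zone (+35%): $432,500 × 1.35 = $583,875.
Any prior felony conviction (+35%): $583,875 × 1.35 = $788,231.25.
$788,231.25 is at or above the $9,000 minimum.
Rounded to the nearest dollar: $788,231.

$788,231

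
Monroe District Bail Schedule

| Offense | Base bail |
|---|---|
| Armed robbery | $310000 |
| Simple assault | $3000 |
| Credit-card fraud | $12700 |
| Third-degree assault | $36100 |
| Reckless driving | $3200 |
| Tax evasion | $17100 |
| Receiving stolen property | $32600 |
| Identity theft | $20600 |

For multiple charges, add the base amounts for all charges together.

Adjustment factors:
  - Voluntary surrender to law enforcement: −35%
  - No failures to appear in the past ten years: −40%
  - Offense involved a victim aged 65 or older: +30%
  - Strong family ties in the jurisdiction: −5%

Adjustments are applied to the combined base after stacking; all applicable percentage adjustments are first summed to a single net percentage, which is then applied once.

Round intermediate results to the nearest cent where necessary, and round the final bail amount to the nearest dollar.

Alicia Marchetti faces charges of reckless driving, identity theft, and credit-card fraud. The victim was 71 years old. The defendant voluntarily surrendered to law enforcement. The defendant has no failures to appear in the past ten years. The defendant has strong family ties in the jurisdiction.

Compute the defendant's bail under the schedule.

Base amounts from the schedule: reckless driving $3200; identity theft $20600; credit-card fraud $12700.
Stacking rule: sum of all bases. $3200 + $20600 + $12700 = $36500.
Net percentage adjustment: −35% −40% +30% −5% = −50%. $36500 × 0.5 = $18250.

$18250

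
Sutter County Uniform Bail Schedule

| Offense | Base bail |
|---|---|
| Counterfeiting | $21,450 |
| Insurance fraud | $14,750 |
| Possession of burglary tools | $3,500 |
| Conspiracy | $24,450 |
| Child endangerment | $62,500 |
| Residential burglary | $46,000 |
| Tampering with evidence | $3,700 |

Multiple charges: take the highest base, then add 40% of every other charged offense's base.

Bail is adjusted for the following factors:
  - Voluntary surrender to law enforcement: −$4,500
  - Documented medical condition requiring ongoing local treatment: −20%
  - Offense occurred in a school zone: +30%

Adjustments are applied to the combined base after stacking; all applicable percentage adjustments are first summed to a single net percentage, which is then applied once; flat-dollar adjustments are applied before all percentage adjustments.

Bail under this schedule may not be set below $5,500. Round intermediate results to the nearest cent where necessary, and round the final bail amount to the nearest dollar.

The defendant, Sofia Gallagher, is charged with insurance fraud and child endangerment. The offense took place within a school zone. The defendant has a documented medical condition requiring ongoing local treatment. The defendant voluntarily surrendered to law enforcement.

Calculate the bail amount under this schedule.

$70,290

Base amounts from the schedule: insurance fraud $14,750; child endangerment $62,500.
Stacking rule: highest base plus 40% of each additional charge. Highest is child endangerment at $62,500. Additional: $14,750 × 40% = $5,900. Combined base = $62,500 + $5,900 = $68,400.
Voluntary surrender to law enforcement (−$4,500 flat): $68,400 − $4,500 = $63,900.
Net percentage adjustment: −20% +30% = +10%. $63,900 × 1.1 = $70,290.
$70,290 is at or above the $5,500 minimum.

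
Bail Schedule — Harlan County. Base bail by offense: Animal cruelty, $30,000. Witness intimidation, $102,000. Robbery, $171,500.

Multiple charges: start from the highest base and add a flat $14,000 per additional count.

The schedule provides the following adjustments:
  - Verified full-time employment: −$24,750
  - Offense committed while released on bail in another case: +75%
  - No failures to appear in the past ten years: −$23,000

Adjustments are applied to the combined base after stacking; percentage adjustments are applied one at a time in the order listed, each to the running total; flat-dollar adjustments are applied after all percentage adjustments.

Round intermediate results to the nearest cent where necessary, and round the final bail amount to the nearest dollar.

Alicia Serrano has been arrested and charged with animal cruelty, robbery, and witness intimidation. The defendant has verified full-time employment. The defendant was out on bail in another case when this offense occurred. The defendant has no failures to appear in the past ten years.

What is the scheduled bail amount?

$301,375

Base amounts from the schedule: animal cruelty $30,000; robbery $171,500; witness intimidation $102,000.
Stacking rule: highest base plus $14,000 per additional charge. Highest is robbery at $171,500; 2 additional charges → +$28,000. Combined base = $199,500.
Offense committed while released on bail in another case (+75%): $199,500 × 1.75 = $349,125.
Verified full-time employment (−$24,750 flat): $349,125 − $24,750 = $324,375.
No failures to appear in the past ten years (−$23,000 flat): $324,375 − $23,000 = $301,375.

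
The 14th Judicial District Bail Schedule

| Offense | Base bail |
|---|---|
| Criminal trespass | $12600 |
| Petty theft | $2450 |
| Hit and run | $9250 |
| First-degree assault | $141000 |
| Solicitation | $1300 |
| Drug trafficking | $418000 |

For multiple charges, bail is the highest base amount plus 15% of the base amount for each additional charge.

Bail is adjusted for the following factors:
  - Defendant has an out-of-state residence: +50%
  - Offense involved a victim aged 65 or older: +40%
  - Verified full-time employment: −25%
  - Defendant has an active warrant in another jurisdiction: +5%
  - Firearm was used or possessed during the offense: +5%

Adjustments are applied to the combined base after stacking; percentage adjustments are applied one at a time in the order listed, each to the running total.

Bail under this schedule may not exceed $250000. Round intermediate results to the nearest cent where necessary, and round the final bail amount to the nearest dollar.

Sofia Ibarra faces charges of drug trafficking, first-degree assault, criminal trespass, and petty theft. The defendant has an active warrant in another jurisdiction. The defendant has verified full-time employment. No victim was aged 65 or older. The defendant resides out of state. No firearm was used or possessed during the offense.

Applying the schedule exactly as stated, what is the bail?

$250000

Base amounts from the schedule: drug trafficking $418000; first-degree assault $141000; criminal trespass $12600; petty theft $2450.
Stacking rule: highest base plus 15% of each additional charge. Highest is drug trafficking at $418000. Additional: $141000 × 15% = $21150; $12600 × 15% = $1890; $2450 × 15% = $367.50. Combined base = $418000 + $23407.50 = $441407.50.
Defendant has an out-of-state residence (+50%): $441407.50 × 1.5 = $662111.25.
Verified full-time employment (−25%): $662111.25 × 0.75 = $496583.44.
Defendant has an active warrant in another jurisdiction (+5%): $496583.44 × 1.05 = $521412.61.
Result $521412.61 exceeds the maximum of $250000; bail is capped at $250000.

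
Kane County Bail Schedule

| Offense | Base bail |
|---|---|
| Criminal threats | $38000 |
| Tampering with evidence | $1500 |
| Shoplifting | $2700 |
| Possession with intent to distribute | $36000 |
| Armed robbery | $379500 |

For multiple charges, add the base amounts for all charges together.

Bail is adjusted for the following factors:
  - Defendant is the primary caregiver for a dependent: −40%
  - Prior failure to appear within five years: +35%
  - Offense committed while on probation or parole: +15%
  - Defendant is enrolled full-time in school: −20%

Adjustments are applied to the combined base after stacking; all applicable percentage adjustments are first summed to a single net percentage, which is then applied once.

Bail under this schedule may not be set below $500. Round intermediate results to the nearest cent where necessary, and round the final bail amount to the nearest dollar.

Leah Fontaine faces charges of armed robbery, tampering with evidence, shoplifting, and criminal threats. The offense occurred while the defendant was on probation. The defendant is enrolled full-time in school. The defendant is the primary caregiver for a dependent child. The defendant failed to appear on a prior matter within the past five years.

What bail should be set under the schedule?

Base amounts from the schedule: armed robbery $379500; tampering with evidence $1500; shoplifting $2700; criminal threats $38000.
Stacking rule: sum of all bases. $379500 + $1500 + $2700 + $38000 = $421700.
Net percentage adjustment: −40% +35% +15% −20% = −10%. $421700 × 0.9 = $379530.
$379530 is at or above the $500 minimum.

$379530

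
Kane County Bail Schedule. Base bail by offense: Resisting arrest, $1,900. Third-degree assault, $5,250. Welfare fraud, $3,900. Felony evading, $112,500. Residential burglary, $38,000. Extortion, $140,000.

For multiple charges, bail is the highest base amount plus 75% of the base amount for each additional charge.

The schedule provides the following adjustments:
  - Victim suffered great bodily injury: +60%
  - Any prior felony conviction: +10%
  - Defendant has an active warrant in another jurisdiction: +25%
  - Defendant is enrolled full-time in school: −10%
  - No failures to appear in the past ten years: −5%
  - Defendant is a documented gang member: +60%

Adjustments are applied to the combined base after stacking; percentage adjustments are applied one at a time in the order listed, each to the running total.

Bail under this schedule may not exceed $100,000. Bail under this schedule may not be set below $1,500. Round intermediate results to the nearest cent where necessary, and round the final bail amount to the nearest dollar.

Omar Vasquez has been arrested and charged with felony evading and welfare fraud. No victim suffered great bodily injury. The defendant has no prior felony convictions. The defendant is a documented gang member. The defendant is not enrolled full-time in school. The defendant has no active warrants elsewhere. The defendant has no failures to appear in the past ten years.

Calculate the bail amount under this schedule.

$100,000

Base amounts from the schedule: felony evading $112,500; welfare fraud $3,900.
Stacking rule: highest base plus 75% of each additional charge. Highest is felony evading at $112,500. Additional: $3,900 × 75% = $2,925. Combined base = $112,500 + $2,925 = $115,425.
No failures to appear in the past ten years (−5%): $115,425 × 0.95 = $109,653.75.
Defendant is a documented gang member (+60%): $109,653.75 × 1.6 = $175,446.
Result $175,446 exceeds the maximum of $100,000; bail is capped at $100,000.
$100,000 is at or above the $1,500 minimum.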